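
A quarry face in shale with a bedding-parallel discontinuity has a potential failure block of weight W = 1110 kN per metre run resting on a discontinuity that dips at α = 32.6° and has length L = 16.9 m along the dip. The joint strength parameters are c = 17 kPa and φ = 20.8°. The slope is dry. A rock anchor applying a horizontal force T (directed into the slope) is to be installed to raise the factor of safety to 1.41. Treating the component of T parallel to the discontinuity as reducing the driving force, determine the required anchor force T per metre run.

Resolving forces along and normal to the sliding plane, with the horizontal anchor force T adding T·sinα to the effective normal force and T·cosα acting up the plane against the driving force:
FS = [cL + (W cosα + T sinα) tanφ] / [W sinα − T cosα]
Without the anchor: N' = 935.1 kN/m, driving T_d = 598.0 kN/m, resisting R = 17·16.9 + 935.1·tan20.8° = 642.5 kN/m, FS = 1.07.
Setting FS = 1.41 and solving for T:
1.41·(598.0 − T cos32.6°) = 642.5 + T sin32.6°·tan20.8°
T·(sin32.6°·tan20.8° + 1.41·cos32.6°) = 1.41·598.0 − 642.5
T·(0.5388·0.3799 + 1.41·0.8425) = 843.2 − 642.5 = 200.7
T·1.3925 = 200.7
T = 144.1 kN/m

T = 144 kN/m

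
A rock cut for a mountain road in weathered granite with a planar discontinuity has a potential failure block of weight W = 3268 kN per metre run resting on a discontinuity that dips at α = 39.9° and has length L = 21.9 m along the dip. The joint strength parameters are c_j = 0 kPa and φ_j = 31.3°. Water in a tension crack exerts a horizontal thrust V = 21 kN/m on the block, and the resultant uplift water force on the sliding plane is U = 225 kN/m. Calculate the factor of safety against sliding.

FS = 0.65

Resolving the block weight along and normal to the plane and applying the Mohr–Coulomb strength on the joint:
N' = W cosα − U − V sinα = 3268·cos39.9° − 225 − 21·sin39.9° = 2268.6 kN/m
Driving force T = W sinα + V cosα = 3268·sin39.9° + 21·cos39.9° = 2112.4 kN/m
Resisting force R = c_j·L + N'·tanφ_j = 0·21.9 + 2268.6·tan31.3° = 0.0 + 1379.3 = 1379.3 kN/m
FS = R / T = 1379.3 / 2112.4 = 0.653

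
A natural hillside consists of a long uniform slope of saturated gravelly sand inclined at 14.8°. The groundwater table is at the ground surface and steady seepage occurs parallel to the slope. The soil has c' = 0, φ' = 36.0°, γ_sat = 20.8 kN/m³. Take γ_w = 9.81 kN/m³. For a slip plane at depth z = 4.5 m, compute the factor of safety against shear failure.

FS = 1.45

With seepage parallel to the slope and the water table at the surface, the effective normal stress on the slip plane uses the buoyant unit weight γ' = γ_sat − γ_w while the driving shear stress uses γ_sat:
FS = [c' + γ' z cos²β tanφ'] / [γ_sat z sinβ cosβ]
(For c' = 0 this reduces to FS = (γ'/γ_sat)·tanφ'/tanβ.)
γ' = 20.8 − 9.81 = 10.99 kN/m³
Numerator = 0.0 + 10.99·4.5·cos²14.8°·tan36.0° = 0.0 + 10.99·4.5·0.9347·0.7265 = 33.587 kPa
Denominator = 20.8·4.5·sin14.8°·cos14.8° = 20.8·4.5·0.2554·0.9668 = 23.116 kPa
FS = 33.587 / 23.116 = 1.453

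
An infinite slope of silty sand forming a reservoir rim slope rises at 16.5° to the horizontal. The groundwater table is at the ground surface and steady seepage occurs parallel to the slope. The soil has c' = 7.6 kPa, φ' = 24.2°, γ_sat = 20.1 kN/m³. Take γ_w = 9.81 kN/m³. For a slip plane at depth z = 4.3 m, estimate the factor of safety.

FS = 1.10

With seepage parallel to the slope and the water table at the surface, the effective normal stress on the slip plane uses the buoyant unit weight γ' = γ_sat − γ_w while the driving shear stress uses γ_sat:
FS = [c' + γ' z cos²β tanφ'] / [γ_sat z sinβ cosβ]
γ' = 20.1 − 9.81 = 10.29 kN/m³
Numerator = 7.6 + 10.29·4.3·cos²16.5°·tan24.2° = 7.6 + 10.29·4.3·0.9193·0.4494 = 25.881 kPa
Denominator = 20.1·4.3·sin16.5°·cos16.5° = 20.1·4.3·0.2840·0.9588 = 23.537 kPa
FS = 25.881 / 23.537 = 1.100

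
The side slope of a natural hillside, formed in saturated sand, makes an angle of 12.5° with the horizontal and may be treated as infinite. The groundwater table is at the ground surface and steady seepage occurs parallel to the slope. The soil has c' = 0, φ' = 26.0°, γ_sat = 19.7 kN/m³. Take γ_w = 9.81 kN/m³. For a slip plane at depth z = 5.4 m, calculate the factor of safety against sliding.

With seepage parallel to the slope and the water table at the surface, the effective normal stress on the slip plane uses the buoyant unit weight γ' = γ_sat − γ_w while the driving shear stress uses γ_sat:
FS = [c' + γ' z cos²β tanφ'] / [γ_sat z sinβ cosβ]
(For c' = 0 this reduces to FS = (γ'/γ_sat)·tanφ'/tanβ.)
γ' = 19.7 − 9.81 = 9.89 kN/m³
Numerator = 0.0 + 9.89·5.4·cos²12.5°·tan26.0° = 0.0 + 9.89·5.4·0.9532·0.4877 = 24.828 kPa
Denominator = 19.7·5.4·sin12.5°·cos12.5° = 19.7·5.4·0.2164·0.9763 = 22.479 kPa
FS = 24.828 / 22.479 = 1.104

FS = 1.10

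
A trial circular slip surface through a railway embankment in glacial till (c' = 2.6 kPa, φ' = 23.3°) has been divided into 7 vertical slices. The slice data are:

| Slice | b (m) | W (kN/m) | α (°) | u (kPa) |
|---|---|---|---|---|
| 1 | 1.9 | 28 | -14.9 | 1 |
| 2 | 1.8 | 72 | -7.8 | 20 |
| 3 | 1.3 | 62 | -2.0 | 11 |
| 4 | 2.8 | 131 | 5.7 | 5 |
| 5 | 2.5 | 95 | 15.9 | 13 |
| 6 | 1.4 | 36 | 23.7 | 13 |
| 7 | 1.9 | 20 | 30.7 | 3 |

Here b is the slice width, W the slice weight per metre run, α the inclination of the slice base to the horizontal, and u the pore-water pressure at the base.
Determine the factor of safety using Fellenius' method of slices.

FS = 3.78

Ordinary method of slices: FS = Σ[c'·Δl_i + (W_i cosα_i − u_i·Δl_i)·tanφ'] / Σ W_i sinα_i, with Δl_i = b_i / cosα_i.
Slice 1: Δl = 1.9/cos(-14.9°) = 1.966 m; N'_1 = 28·cos(-14.9°) − 1·1.966 = 25.1; c'Δl = 5.11; W sinα = -7.2
Slice 2: Δl = 1.8/cos(-7.8°) = 1.817 m; N'_2 = 72·cos(-7.8°) − 20·1.817 = 35.0; c'Δl = 4.72; W sinα = -9.8
Slice 3: Δl = 1.3/cos(-2.0°) = 1.301 m; N'_3 = 62·cos(-2.0°) − 11·1.301 = 47.7; c'Δl = 3.38; W sinα = -2.2
Slice 4: Δl = 2.8/cos5.7° = 2.814 m; N'_4 = 131·cos5.7° − 5·2.814 = 116.3; c'Δl = 7.32; W sinα = 13.0
Slice 5: Δl = 2.5/cos15.9° = 2.599 m; N'_5 = 95·cos15.9° − 13·2.599 = 57.6; c'Δl = 6.76; W sinα = 26.0
Slice 6: Δl = 1.4/cos23.7° = 1.529 m; N'_6 = 36·cos23.7° − 13·1.529 = 13.1; c'Δl = 3.98; W sinα = 14.5
Slice 7: Δl = 1.9/cos30.7° = 2.210 m; N'_7 = 20·cos30.7° − 3·2.210 = 10.6; c'Δl = 5.75; W sinα = 10.2
Σc'Δl = 37.0 kN/m; ΣN' = 305.3 kN/m; ΣW sinα = 44.6 kN/m
Resisting = 37.0 + 305.3·tan23.3° = 37.0 + 131.5 = 168.5 kN/m
FS = 168.5 / 44.6 = 3.779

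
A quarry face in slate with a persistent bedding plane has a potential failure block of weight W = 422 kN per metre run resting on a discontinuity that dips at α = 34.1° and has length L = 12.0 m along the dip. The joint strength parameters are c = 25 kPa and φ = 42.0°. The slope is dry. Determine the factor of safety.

Resolving the block weight along and normal to the plane and applying the Mohr–Coulomb strength on the joint:
N' = W cosα = 422·cos34.1° = 349.4 kN/m
Driving force T = W sinα = 422·sin34.1° = 236.6 kN/m
Resisting force R = c·L + N'·tanφ = 25·12.0 + 349.4·tan42.0° = 300.0 + 314.6 = 614.6 kN/m
FS = R / T = 614.6 / 236.6 = 2.598

FS = 2.60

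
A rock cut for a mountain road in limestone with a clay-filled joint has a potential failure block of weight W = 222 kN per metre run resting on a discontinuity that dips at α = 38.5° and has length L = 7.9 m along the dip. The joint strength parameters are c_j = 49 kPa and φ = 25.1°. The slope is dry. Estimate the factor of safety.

Resolving the block weight along and normal to the plane and applying the Mohr–Coulomb strength on the joint:
N' = W cosα = 222·cos38.5° = 173.7 kN/m
Driving force T = W sinα = 222·sin38.5° = 138.2 kN/m
Resisting force R = c_j·L + N'·tanφ = 49·7.9 + 173.7·tan25.1° = 387.1 + 81.4 = 468.5 kN/m
FS = R / T = 468.5 / 138.2 = 3.390

FS = 3.39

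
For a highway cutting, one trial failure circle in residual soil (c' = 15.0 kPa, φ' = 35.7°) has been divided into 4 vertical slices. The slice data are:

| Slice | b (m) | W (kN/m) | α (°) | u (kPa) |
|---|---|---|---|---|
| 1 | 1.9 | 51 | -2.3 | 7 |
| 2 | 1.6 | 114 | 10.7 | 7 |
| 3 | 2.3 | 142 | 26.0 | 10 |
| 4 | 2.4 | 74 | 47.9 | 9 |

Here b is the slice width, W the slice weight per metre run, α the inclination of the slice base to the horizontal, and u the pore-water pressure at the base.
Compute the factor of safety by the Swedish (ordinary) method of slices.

Ordinary method of slices: FS = Σ[c'·Δl_i + (W_i cosα_i − u_i·Δl_i)·tanφ'] / Σ W_i sinα_i, with Δl_i = b_i / cosα_i.
Slice 1: Δl = 1.9/cos(-2.3°) = 1.902 m; N'_1 = 51·cos(-2.3°) − 7·1.902 = 37.6; c'Δl = 28.52; W sinα = -2.0
Slice 2: Δl = 1.6/cos10.7° = 1.628 m; N'_2 = 114·cos10.7° − 7·1.628 = 100.6; c'Δl = 24.42; W sinα = 21.2
Slice 3: Δl = 2.3/cos26.0° = 2.559 m; N'_3 = 142·cos26.0° − 10·2.559 = 102.0; c'Δl = 38.38; W sinα = 62.2
Slice 4: Δl = 2.4/cos47.9° = 3.580 m; N'_4 = 74·cos47.9° − 9·3.580 = 17.4; c'Δl = 53.70; W sinα = 54.9
Σc'Δl = 145.0 kN/m; ΣN' = 257.7 kN/m; ΣW sinα = 136.3 kN/m
Resisting = 145.0 + 257.7·tan35.7° = 145.0 + 185.2 = 330.2 kN/m
FS = 330.2 / 136.3 = 2.423

FS = 2.42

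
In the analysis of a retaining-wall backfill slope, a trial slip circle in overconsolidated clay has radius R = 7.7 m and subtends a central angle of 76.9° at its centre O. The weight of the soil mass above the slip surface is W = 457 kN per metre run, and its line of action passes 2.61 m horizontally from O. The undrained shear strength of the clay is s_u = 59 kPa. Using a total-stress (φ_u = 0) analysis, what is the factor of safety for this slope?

FS = 3.94

Taking moments about the centre O, the resisting moment is provided by the undrained shear strength acting along the arc:
Arc length L_a = R·θ = 7.7·(76.9°·π/180) = 7.7·1.3422 = 10.33 m
M_R = s_u·L_a·R = 59·10.33·7.7 = 4695.0 kN·m/m
M_D = W·d = 457·2.61 = 1192.8 kN·m/m
FS = M_R / M_D = 4695.0 / 1192.8 = 3.936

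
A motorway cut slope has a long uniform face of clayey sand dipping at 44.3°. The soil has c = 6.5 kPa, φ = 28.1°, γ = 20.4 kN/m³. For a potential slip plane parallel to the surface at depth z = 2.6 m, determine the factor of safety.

For an infinite slope with a slip plane parallel to the surface (no pore pressure): FS = [c + γz cos²β tanφ] / [γz sinβ cosβ].
γz = 20.4·2.6 = 53.04 kN/m²
Numerator = 6.5 + 53.04·cos²44.3°·tan28.1° = 6.5 + 53.04·0.5122·0.5340 = 21.006 kPa
Denominator = 53.04·sin44.3°·cos44.3° = 53.04·0.6984·0.7157 = 26.512 kPa
FS = 21.006 / 26.512 = 0.792

FS = 0.79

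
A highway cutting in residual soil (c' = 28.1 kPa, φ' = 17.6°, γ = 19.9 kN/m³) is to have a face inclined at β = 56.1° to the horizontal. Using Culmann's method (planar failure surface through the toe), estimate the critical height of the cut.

H_c = 20.56 m

Culmann's analysis gives the critical failure plane at α_cr = (β + φ')/2 = (56.1 + 17.6)/2 = 36.9°, and the critical height
H_c = (4c'/γ) · sinβ cosφ' / [1 − cos(β − φ')]
    = (4·28.1/19.9) · sin56.1°·cos17.6° / [1 − cos(38.5°)]
    = 5.648 · 0.8300·0.9532 / [1 − 0.7826]
    = 5.648 · 0.7912 / 0.2174
    = 20.56 m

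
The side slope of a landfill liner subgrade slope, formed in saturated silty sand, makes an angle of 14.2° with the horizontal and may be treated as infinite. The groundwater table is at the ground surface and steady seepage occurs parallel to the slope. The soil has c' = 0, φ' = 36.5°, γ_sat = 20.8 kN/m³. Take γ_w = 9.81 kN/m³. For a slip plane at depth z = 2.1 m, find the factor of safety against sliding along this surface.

With seepage parallel to the slope and the water table at the surface, the effective normal stress on the slip plane uses the buoyant unit weight γ' = γ_sat − γ_w while the driving shear stress uses γ_sat:
FS = [c' + γ' z cos²β tanφ'] / [γ_sat z sinβ cosβ]
(For c' = 0 this reduces to FS = (γ'/γ_sat)·tanφ'/tanβ.)
γ' = 20.8 − 9.81 = 10.99 kN/m³
Numerator = 0.0 + 10.99·2.1·cos²14.2°·tan36.5° = 0.0 + 10.99·2.1·0.9398·0.7400 = 16.050 kPa
Denominator = 20.8·2.1·sin14.2°·cos14.2° = 20.8·2.1·0.2453·0.9694 = 10.388 kPa
FS = 16.050 / 10.388 = 1.545

FS = 1.55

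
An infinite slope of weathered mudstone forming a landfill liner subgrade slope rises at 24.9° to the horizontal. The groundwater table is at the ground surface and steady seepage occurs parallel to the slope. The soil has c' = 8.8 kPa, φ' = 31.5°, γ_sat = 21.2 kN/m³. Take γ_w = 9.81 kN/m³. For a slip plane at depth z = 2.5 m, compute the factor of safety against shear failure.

FS = 1.14

With seepage parallel to the slope and the water table at the surface, the effective normal stress on the slip plane uses the buoyant unit weight γ' = γ_sat − γ_w while the driving shear stress uses γ_sat:
FS = [c' + γ' z cos²β tanφ'] / [γ_sat z sinβ cosβ]
γ' = 21.2 − 9.81 = 11.39 kN/m³
Numerator = 8.8 + 11.39·2.5·cos²24.9°·tan31.5° = 8.8 + 11.39·2.5·0.8227·0.6128 = 23.156 kPa
Denominator = 21.2·2.5·sin24.9°·cos24.9° = 21.2·2.5·0.4210·0.9070 = 20.241 kPa
FS = 23.156 / 20.241 = 1.144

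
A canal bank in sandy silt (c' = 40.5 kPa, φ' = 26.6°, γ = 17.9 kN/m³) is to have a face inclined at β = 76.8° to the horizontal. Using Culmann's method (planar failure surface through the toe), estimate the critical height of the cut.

H_c = 21.89 m

Culmann's analysis gives the critical failure plane at α_cr = (β + φ')/2 = (76.8 + 26.6)/2 = 51.7°, and the critical height
H_c = (4c'/γ) · sinβ cosφ' / [1 − cos(β − φ')]
    = (4·40.5/17.9) · sin76.8°·cos26.6° / [1 − cos(50.2°)]
    = 9.050 · 0.9736·0.8942 / [1 − 0.6401]
    = 9.050 · 0.8705 / 0.3599
    = 21.89 m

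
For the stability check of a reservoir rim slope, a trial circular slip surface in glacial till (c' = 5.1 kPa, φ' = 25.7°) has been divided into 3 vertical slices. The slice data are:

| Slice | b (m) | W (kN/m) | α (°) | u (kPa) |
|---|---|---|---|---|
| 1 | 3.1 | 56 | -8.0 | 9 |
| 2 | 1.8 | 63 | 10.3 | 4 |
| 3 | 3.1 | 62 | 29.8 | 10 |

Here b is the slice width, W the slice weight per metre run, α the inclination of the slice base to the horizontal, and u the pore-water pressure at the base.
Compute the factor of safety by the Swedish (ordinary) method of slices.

FS = 2.67

Ordinary method of slices: FS = Σ[c'·Δl_i + (W_i cosα_i − u_i·Δl_i)·tanφ'] / Σ W_i sinα_i, with Δl_i = b_i / cosα_i.
Slice 1: Δl = 3.1/cos(-8.0°) = 3.130 m; N'_1 = 56·cos(-8.0°) − 9·3.130 = 27.3; c'Δl = 15.97; W sinα = -7.8
Slice 2: Δl = 1.8/cos10.3° = 1.829 m; N'_2 = 63·cos10.3° − 4·1.829 = 54.7; c'Δl = 9.33; W sinα = 11.3
Slice 3: Δl = 3.1/cos29.8° = 3.572 m; N'_3 = 62·cos29.8° − 10·3.572 = 18.1; c'Δl = 18.22; W sinα = 30.8
Σc'Δl = 43.5 kN/m; ΣN' = 100.0 kN/m; ΣW sinα = 34.3 kN/m
Resisting = 43.5 + 100.0·tan25.7° = 43.5 + 48.1 = 91.7 kN/m
FS = 91.7 / 34.3 = 2.673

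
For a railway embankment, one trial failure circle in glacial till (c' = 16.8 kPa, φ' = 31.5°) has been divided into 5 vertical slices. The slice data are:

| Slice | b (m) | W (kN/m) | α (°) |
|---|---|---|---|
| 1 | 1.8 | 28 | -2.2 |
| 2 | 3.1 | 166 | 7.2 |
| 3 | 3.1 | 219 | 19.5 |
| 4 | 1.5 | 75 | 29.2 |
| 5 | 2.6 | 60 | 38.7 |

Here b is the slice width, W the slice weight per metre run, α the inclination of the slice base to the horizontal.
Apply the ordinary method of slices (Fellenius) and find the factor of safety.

FS = 3.21

Ordinary method of slices: FS = Σ[c'·Δl_i + (W_i cosα_i)·tanφ'] / Σ W_i sinα_i, with Δl_i = b_i / cosα_i.
Slice 1: Δl = 1.8/cos(-2.2°) = 1.801 m; N'_1 = 28·cos(-2.2°) = 28.0; c'Δl = 30.26; W sinα = -1.1
Slice 2: Δl = 3.1/cos7.2° = 3.125 m; N'_2 = 166·cos7.2° = 164.7; c'Δl = 52.49; W sinα = 20.8
Slice 3: Δl = 3.1/cos19.5° = 3.289 m; N'_3 = 219·cos19.5° = 206.4; c'Δl = 55.25; W sinα = 73.1
Slice 4: Δl = 1.5/cos29.2° = 1.718 m; N'_4 = 75·cos29.2° = 65.5; c'Δl = 28.87; W sinα = 36.6
Slice 5: Δl = 2.6/cos38.7° = 3.331 m; N'_5 = 60·cos38.7° = 46.8; c'Δl = 55.97; W sinα = 37.5
Σc'Δl = 222.8 kN/m; ΣN' = 511.4 kN/m; ΣW sinα = 166.9 kN/m
Resisting = 222.8 + 511.4·tan31.5° = 222.8 + 313.4 = 536.2 kN/m
FS = 536.2 / 166.9 = 3.212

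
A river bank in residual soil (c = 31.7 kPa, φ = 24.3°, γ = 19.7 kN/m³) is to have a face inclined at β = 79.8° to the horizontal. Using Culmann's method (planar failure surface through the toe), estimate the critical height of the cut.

H_c = 13.32 m

Culmann's analysis gives the critical failure plane at α_cr = (β + φ)/2 = (79.8 + 24.3)/2 = 52.0°, and the critical height
H_c = (4c/γ) · sinβ cosφ / [1 − cos(β − φ)]
    = (4·31.7/19.7) · sin79.8°·cos24.3° / [1 − cos(55.5°)]
    = 6.437 · 0.9842·0.9114 / [1 − 0.5664]
    = 6.437 · 0.8970 / 0.4336
    = 13.32 m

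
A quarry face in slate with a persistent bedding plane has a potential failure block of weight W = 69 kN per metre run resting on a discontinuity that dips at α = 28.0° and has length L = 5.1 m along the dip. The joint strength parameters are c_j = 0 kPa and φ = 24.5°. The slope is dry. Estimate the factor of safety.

Resolving the block weight along and normal to the plane and applying the Mohr–Coulomb strength on the joint:
N' = W cosα = 69·cos28.0° = 60.9 kN/m
Driving force T = W sinα = 69·sin28.0° = 32.4 kN/m
Resisting force R = c_j·L + N'·tanφ = 0·5.1 + 60.9·tan24.5° = 0.0 + 27.8 = 27.8 kN/m
FS = R / T = 27.8 / 32.4 = 0.857

FS = 0.86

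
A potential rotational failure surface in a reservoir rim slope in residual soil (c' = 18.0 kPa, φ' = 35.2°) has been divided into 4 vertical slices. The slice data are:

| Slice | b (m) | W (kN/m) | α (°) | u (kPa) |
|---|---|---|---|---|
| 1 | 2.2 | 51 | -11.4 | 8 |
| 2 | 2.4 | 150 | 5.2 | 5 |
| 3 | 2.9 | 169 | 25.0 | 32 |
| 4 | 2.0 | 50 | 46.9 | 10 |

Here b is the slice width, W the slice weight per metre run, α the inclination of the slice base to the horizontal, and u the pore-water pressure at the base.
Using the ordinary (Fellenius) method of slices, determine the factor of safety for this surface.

Ordinary method of slices: FS = Σ[c'·Δl_i + (W_i cosα_i − u_i·Δl_i)·tanφ'] / Σ W_i sinα_i, with Δl_i = b_i / cosα_i.
Slice 1: Δl = 2.2/cos(-11.4°) = 2.244 m; N'_1 = 51·cos(-11.4°) − 8·2.244 = 32.0; c'Δl = 40.40; W sinα = -10.1
Slice 2: Δl = 2.4/cos5.2° = 2.410 m; N'_2 = 150·cos5.2° − 5·2.410 = 137.3; c'Δl = 43.38; W sinα = 13.6
Slice 3: Δl = 2.9/cos25.0° = 3.200 m; N'_3 = 169·cos25.0° − 32·3.200 = 50.8; c'Δl = 57.60; W sinα = 71.4
Slice 4: Δl = 2.0/cos46.9° = 2.927 m; N'_4 = 50·cos46.9° − 10·2.927 = 4.9; c'Δl = 52.69; W sinα = 36.5
Σc'Δl = 194.1 kN/m; ΣN' = 225.0 kN/m; ΣW sinα = 111.4 kN/m
Resisting = 194.1 + 225.0·tan35.2° = 194.1 + 158.7 = 352.8 kN/m
FS = 352.8 / 111.4 = 3.166

FS = 3.17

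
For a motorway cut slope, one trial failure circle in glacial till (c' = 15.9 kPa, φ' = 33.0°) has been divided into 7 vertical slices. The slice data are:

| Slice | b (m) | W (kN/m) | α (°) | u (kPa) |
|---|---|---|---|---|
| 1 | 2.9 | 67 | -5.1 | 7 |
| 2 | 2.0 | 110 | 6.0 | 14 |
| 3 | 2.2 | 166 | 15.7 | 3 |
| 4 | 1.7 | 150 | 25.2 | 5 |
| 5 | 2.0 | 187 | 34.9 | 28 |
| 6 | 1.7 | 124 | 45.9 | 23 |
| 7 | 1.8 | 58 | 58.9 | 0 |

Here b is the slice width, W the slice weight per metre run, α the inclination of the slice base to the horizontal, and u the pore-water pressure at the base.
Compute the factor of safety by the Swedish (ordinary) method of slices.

Ordinary method of slices: FS = Σ[c'·Δl_i + (W_i cosα_i − u_i·Δl_i)·tanφ'] / Σ W_i sinα_i, with Δl_i = b_i / cosα_i.
Slice 1: Δl = 2.9/cos(-5.1°) = 2.912 m; N'_1 = 67·cos(-5.1°) − 7·2.912 = 46.4; c'Δl = 46.29; W sinα = -6.0
Slice 2: Δl = 2.0/cos6.0° = 2.011 m; N'_2 = 110·cos6.0° − 14·2.011 = 81.2; c'Δl = 31.98; W sinα = 11.5
Slice 3: Δl = 2.2/cos15.7° = 2.285 m; N'_3 = 166·cos15.7° − 3·2.285 = 153.0; c'Δl = 36.34; W sinα = 44.9
Slice 4: Δl = 1.7/cos25.2° = 1.879 m; N'_4 = 150·cos25.2° − 5·1.879 = 126.3; c'Δl = 29.87; W sinα = 63.9
Slice 5: Δl = 2.0/cos34.9° = 2.439 m; N'_5 = 187·cos34.9° − 28·2.439 = 85.1; c'Δl = 38.77; W sinα = 107.0
Slice 6: Δl = 1.7/cos45.9° = 2.443 m; N'_6 = 124·cos45.9° − 23·2.443 = 30.1; c'Δl = 38.84; W sinα = 89.0
Slice 7: Δl = 1.8/cos58.9° = 3.485 m; N'_7 = 58·cos58.9° − 0·3.485 = 30.0; c'Δl = 55.41; W sinα = 49.7
Σc'Δl = 277.5 kN/m; ΣN' = 552.0 kN/m; ΣW sinα = 360.0 kN/m
Resisting = 277.5 + 552.0·tan33.0° = 277.5 + 358.5 = 636.0 kN/m
FS = 636.0 / 360.0 = 1.766

FS = 1.77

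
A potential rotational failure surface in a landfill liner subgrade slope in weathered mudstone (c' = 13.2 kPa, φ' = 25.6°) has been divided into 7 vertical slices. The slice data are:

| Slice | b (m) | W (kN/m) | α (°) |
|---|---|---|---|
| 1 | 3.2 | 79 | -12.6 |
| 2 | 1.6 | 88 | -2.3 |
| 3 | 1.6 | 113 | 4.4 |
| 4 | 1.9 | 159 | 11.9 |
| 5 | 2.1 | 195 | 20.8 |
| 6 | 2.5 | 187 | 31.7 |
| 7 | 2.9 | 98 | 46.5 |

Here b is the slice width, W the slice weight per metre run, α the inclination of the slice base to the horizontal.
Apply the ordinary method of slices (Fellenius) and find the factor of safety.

Ordinary method of slices: FS = Σ[c'·Δl_i + (W_i cosα_i)·tanφ'] / Σ W_i sinα_i, with Δl_i = b_i / cosα_i.
Slice 1: Δl = 3.2/cos(-12.6°) = 3.279 m; N'_1 = 79·cos(-12.6°) = 77.1; c'Δl = 43.28; W sinα = -17.2
Slice 2: Δl = 1.6/cos(-2.3°) = 1.601 m; N'_2 = 88·cos(-2.3°) = 87.9; c'Δl = 21.14; W sinα = -3.5
Slice 3: Δl = 1.6/cos4.4° = 1.605 m; N'_3 = 113·cos4.4° = 112.7; c'Δl = 21.18; W sinα = 8.7
Slice 4: Δl = 1.9/cos11.9° = 1.942 m; N'_4 = 159·cos11.9° = 155.6; c'Δl = 25.63; W sinα = 32.8
Slice 5: Δl = 2.1/cos20.8° = 2.246 m; N'_5 = 195·cos20.8° = 182.3; c'Δl = 29.65; W sinα = 69.2
Slice 6: Δl = 2.5/cos31.7° = 2.938 m; N'_6 = 187·cos31.7° = 159.1; c'Δl = 38.79; W sinα = 98.3
Slice 7: Δl = 2.9/cos46.5° = 4.213 m; N'_7 = 98·cos46.5° = 67.5; c'Δl = 55.61; W sinα = 71.1
Σc'Δl = 235.3 kN/m; ΣN' = 842.1 kN/m; ΣW sinα = 259.3 kN/m
Resisting = 235.3 + 842.1·tan25.6° = 235.3 + 403.5 = 638.8 kN/m
FS = 638.8 / 259.3 = 2.464

FS = 2.46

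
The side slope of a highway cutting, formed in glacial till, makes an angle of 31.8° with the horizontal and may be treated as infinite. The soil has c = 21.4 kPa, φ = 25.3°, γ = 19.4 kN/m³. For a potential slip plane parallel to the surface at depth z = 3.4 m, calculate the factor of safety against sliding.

FS = 1.49

For an infinite slope with a slip plane parallel to the surface (no pore pressure): FS = [c + γz cos²β tanφ] / [γz sinβ cosβ].
γz = 19.4·3.4 = 65.96 kN/m²
Numerator = 21.4 + 65.96·cos²31.8°·tan25.3° = 21.4 + 65.96·0.7223·0.4727 = 43.921 kPa
Denominator = 65.96·sin31.8°·cos31.8° = 65.96·0.5270·0.8499 = 29.541 kPa
FS = 43.921 / 29.541 = 1.487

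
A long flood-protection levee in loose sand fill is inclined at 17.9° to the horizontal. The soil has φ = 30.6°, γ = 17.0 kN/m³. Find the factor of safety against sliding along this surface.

For a dry cohesionless infinite slope the factor of safety is FS = tanφ / tanβ.
FS = tan30.6° / tan17.9° = 0.5914 / 0.3230 = 1.831

FS = 1.83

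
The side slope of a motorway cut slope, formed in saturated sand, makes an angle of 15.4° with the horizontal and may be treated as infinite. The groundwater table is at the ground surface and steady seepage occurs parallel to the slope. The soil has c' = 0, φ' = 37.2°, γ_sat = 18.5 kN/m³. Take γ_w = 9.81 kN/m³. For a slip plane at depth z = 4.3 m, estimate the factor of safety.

FS = 1.29

With seepage parallel to the slope and the water table at the surface, the effective normal stress on the slip plane uses the buoyant unit weight γ' = γ_sat − γ_w while the driving shear stress uses γ_sat:
FS = [c' + γ' z cos²β tanφ'] / [γ_sat z sinβ cosβ]
(For c' = 0 this reduces to FS = (γ'/γ_sat)·tanφ'/tanβ.)
γ' = 18.5 − 9.81 = 8.69 kN/m³
Numerator = 0.0 + 8.69·4.3·cos²15.4°·tan37.2° = 0.0 + 8.69·4.3·0.9295·0.7590 = 26.363 kPa
Denominator = 18.5·4.3·sin15.4°·cos15.4° = 18.5·4.3·0.2656·0.9641 = 20.367 kPa
FS = 26.363 / 20.367 = 1.294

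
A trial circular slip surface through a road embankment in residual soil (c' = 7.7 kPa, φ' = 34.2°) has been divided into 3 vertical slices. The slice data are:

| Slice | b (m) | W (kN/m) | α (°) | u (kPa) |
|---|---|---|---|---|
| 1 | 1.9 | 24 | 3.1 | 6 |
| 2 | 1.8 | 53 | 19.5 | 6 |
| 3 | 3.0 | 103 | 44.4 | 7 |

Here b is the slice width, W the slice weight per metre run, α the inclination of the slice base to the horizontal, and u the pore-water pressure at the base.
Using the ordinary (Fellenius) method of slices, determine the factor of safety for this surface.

FS = 1.39

Ordinary method of slices: FS = Σ[c'·Δl_i + (W_i cosα_i − u_i·Δl_i)·tanφ'] / Σ W_i sinα_i, with Δl_i = b_i / cosα_i.
Slice 1: Δl = 1.9/cos3.1° = 1.903 m; N'_1 = 24·cos3.1° − 6·1.903 = 12.5; c'Δl = 14.65; W sinα = 1.3
Slice 2: Δl = 1.8/cos19.5° = 1.910 m; N'_2 = 53·cos19.5° − 6·1.910 = 38.5; c'Δl = 14.70; W sinα = 17.7
Slice 3: Δl = 3.0/cos44.4° = 4.199 m; N'_3 = 103·cos44.4° − 7·4.199 = 44.2; c'Δl = 32.33; W sinα = 72.1
Σc'Δl = 61.7 kN/m; ΣN' = 95.2 kN/m; ΣW sinα = 91.1 kN/m
Resisting = 61.7 + 95.2·tan34.2° = 61.7 + 64.7 = 126.4 kN/m
FS = 126.4 / 91.1 = 1.388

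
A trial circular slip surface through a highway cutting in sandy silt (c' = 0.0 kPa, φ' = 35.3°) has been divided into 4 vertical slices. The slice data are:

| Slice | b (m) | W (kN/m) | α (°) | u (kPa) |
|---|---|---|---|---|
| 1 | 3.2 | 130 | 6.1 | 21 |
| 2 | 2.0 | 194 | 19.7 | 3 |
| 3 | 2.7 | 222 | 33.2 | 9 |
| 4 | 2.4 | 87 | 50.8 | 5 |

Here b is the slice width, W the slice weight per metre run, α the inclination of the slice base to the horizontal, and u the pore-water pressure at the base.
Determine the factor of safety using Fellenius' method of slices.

FS = 1.14

Ordinary method of slices: FS = Σ[c'·Δl_i + (W_i cosα_i − u_i·Δl_i)·tanφ'] / Σ W_i sinα_i, with Δl_i = b_i / cosα_i.
Slice 1: Δl = 3.2/cos6.1° = 3.218 m; N'_1 = 130·cos6.1° − 21·3.218 = 61.7; c'Δl = 0.00; W sinα = 13.8
Slice 2: Δl = 2.0/cos19.7° = 2.124 m; N'_2 = 194·cos19.7° − 3·2.124 = 176.3; c'Δl = 0.00; W sinα = 65.4
Slice 3: Δl = 2.7/cos33.2° = 3.227 m; N'_3 = 222·cos33.2° − 9·3.227 = 156.7; c'Δl = 0.00; W sinα = 121.6
Slice 4: Δl = 2.4/cos50.8° = 3.797 m; N'_4 = 87·cos50.8° − 5·3.797 = 36.0; c'Δl = 0.00; W sinα = 67.4
Σc'Δl = 0.0 kN/m; ΣN' = 430.7 kN/m; ΣW sinα = 268.2 kN/m
Resisting = 0.0 + 430.7·tan35.3° = 0.0 + 304.9 = 304.9 kN/m
FS = 304.9 / 268.2 = 1.137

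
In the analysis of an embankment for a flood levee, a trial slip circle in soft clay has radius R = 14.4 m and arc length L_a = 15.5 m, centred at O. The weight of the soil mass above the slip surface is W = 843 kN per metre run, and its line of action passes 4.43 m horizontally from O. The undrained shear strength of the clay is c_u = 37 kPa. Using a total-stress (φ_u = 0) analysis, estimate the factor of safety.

FS = 2.21

Taking moments about the centre O, the resisting moment is provided by the undrained shear strength acting along the arc:
M_R = c_u·L_a·R = 37·15.50·14.4 = 8258.4 kN·m/m
M_D = W·d = 843·4.43 = 3734.5 kN·m/m
FS = M_R / M_D = 8258.4 / 3734.5 = 2.211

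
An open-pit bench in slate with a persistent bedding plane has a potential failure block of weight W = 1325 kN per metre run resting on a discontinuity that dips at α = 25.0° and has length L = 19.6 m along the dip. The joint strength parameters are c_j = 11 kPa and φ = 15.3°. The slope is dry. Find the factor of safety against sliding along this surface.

FS = 0.97

Resolving the block weight along and normal to the plane and applying the Mohr–Coulomb strength on the joint:
N' = W cosα = 1325·cos25.0° = 1200.9 kN/m
Driving force T = W sinα = 1325·sin25.0° = 560.0 kN/m
Resisting force R = c_j·L + N'·tanφ = 11·19.6 + 1200.9·tan15.3° = 215.6 + 328.5 = 544.1 kN/m
FS = R / T = 544.1 / 560.0 = 0.972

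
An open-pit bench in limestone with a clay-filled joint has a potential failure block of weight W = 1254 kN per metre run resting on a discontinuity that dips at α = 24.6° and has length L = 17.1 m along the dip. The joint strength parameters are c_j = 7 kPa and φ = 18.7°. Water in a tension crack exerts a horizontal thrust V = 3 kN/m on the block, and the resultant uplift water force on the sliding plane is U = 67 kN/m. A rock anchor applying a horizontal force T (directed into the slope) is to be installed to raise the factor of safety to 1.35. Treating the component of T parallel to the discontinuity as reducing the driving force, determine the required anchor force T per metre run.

Resolving forces along and normal to the sliding plane, with the horizontal anchor force T adding T·sinα to the effective normal force and T·cosα acting up the plane against the driving force:
FS = [c_jL + (W cosα − U − V sinα + T sinα) tanφ] / [W sinα + V cosα − T cosα]
Without the anchor: N' = 1071.9 kN/m, driving T_d = 524.7 kN/m, resisting R = 7·17.1 + 1071.9·tan18.7° = 482.5 kN/m, FS = 0.92.
Setting FS = 1.35 and solving for T:
1.35·(524.7 − T cos24.6°) = 482.5 + T sin24.6°·tan18.7°
T·(sin24.6°·tan18.7° + 1.35·cos24.6°) = 1.35·524.7 − 482.5
T·(0.4163·0.3385 + 1.35·0.9092) = 708.4 − 482.5 = 225.9
T·1.3684 = 225.9
T = 165.1 kN/m

T = 165 kN/m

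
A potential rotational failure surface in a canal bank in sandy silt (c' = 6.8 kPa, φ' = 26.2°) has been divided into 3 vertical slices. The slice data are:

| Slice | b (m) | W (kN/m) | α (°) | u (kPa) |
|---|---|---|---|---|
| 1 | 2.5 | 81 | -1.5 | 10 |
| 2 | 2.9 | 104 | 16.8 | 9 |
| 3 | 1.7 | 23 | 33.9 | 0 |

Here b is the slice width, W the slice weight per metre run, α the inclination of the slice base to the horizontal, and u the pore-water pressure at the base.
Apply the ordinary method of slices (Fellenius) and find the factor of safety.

FS = 3.04

Ordinary method of slices: FS = Σ[c'·Δl_i + (W_i cosα_i − u_i·Δl_i)·tanφ'] / Σ W_i sinα_i, with Δl_i = b_i / cosα_i.
Slice 1: Δl = 2.5/cos(-1.5°) = 2.501 m; N'_1 = 81·cos(-1.5°) − 10·2.501 = 56.0; c'Δl = 17.01; W sinα = -2.1
Slice 2: Δl = 2.9/cos16.8° = 3.029 m; N'_2 = 104·cos16.8° − 9·3.029 = 72.3; c'Δl = 20.60; W sinα = 30.1
Slice 3: Δl = 1.7/cos33.9° = 2.048 m; N'_3 = 23·cos33.9° − 0·2.048 = 19.1; c'Δl = 13.93; W sinα = 12.8
Σc'Δl = 51.5 kN/m; ΣN' = 147.4 kN/m; ΣW sinα = 40.8 kN/m
Resisting = 51.5 + 147.4·tan26.2° = 51.5 + 72.5 = 124.0 kN/m
FS = 124.0 / 40.8 = 3.043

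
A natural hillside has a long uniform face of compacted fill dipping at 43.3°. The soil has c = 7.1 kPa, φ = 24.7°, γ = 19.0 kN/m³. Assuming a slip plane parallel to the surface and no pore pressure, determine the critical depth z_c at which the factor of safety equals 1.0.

z_c = 1.46 m

Setting FS = 1.00 in FS = [c + γz cos²β tanφ] / [γz sinβ cosβ] and solving for z:
z = c / [γ cosβ (FS·sinβ − cosβ·tanφ)]
  = 7.1 / [19.0·cos43.3°·(1.00·sin43.3° − cos43.3°·tan24.7°)]
  = 7.1 / [19.0·0.7278·(1.00·0.6858 − 0.7278·0.4599)]
  = 7.1 / 4.8546 = 1.463 m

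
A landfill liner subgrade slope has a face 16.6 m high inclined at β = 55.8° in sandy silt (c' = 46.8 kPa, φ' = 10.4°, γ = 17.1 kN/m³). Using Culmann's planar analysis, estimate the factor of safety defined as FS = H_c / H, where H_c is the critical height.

H_c = (4c'/γ) · sinβ cosφ' / [1 − cos(β − φ')]
    = (4·46.8/17.1) · sin55.8°·cos10.4° / [1 − cos45.4°]
    = 10.947 · 0.8135 / 0.2978 = 29.90 m
FS = H_c / H = 29.90 / 16.6 = 1.801

FS = 1.80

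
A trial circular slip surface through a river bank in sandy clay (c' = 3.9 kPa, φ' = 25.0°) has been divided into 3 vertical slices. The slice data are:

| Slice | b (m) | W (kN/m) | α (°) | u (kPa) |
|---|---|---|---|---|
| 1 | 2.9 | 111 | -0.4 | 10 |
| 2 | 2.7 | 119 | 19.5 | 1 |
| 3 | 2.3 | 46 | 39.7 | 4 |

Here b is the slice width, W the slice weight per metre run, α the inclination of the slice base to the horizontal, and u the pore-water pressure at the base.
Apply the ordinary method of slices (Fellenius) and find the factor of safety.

Ordinary method of slices: FS = Σ[c'·Δl_i + (W_i cosα_i − u_i·Δl_i)·tanφ'] / Σ W_i sinα_i, with Δl_i = b_i / cosα_i.
Slice 1: Δl = 2.9/cos(-0.4°) = 2.900 m; N'_1 = 111·cos(-0.4°) − 10·2.900 = 82.0; c'Δl = 11.31; W sinα = -0.8
Slice 2: Δl = 2.7/cos19.5° = 2.864 m; N'_2 = 119·cos19.5° − 1·2.864 = 109.3; c'Δl = 11.17; W sinα = 39.7
Slice 3: Δl = 2.3/cos39.7° = 2.989 m; N'_3 = 46·cos39.7° − 4·2.989 = 23.4; c'Δl = 11.66; W sinα = 29.4
Σc'Δl = 34.1 kN/m; ΣN' = 214.7 kN/m; ΣW sinα = 68.3 kN/m
Resisting = 34.1 + 214.7·tan25.0° = 34.1 + 100.1 = 134.3 kN/m
FS = 134.3 / 68.3 = 1.965

FS = 1.97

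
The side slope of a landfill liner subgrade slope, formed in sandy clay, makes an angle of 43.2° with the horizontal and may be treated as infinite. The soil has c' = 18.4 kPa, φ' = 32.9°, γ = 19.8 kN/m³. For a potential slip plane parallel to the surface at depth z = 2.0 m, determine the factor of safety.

FS = 1.62

For an infinite slope with a slip plane parallel to the surface (no pore pressure): FS = [c' + γz cos²β tanφ'] / [γz sinβ cosβ].
γz = 19.8·2.0 = 39.60 kN/m²
Numerator = 18.4 + 39.60·cos²43.2°·tan32.9° = 18.4 + 39.60·0.5314·0.6469 = 32.013 kPa
Denominator = 39.60·sin43.2°·cos43.2° = 39.60·0.6845·0.7290 = 19.761 kPa
FS = 32.013 / 19.761 = 1.620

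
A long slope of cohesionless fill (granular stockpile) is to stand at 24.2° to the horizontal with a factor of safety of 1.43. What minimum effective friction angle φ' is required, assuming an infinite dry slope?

φ' = 32.7°

FS = tanφ'/tanβ ⇒ tanφ' = FS · tanβ = 1.43 · tan24.2° = 0.6427
φ' = arctan(0.6427) = 32.73°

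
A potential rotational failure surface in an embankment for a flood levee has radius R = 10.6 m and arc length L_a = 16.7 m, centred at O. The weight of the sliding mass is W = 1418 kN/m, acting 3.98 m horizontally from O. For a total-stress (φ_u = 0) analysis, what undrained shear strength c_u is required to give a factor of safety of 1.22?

c_u = 38.9 kPa

FS = c_u·L_a·R / (W·d), so c_u = FS·W·d / (L_a·R).
c_u = 1.22·1418·3.98 / (16.70·10.6) = 6885.2 / 177.02 = 38.90 kPa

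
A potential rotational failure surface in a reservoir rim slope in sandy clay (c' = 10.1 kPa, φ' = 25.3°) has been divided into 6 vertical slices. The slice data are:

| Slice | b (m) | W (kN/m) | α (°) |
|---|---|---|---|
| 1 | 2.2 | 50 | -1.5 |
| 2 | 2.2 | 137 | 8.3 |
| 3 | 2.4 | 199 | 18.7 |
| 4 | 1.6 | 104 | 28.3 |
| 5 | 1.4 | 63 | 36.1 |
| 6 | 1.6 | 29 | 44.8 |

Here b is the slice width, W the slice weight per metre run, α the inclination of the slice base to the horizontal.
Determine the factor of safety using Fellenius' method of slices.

FS = 2.02

Ordinary method of slices: FS = Σ[c'·Δl_i + (W_i cosα_i)·tanφ'] / Σ W_i sinα_i, with Δl_i = b_i / cosα_i.
Slice 1: Δl = 2.2/cos(-1.5°) = 2.201 m; N'_1 = 50·cos(-1.5°) = 50.0; c'Δl = 22.23; W sinα = -1.3
Slice 2: Δl = 2.2/cos8.3° = 2.223 m; N'_2 = 137·cos8.3° = 135.6; c'Δl = 22.46; W sinα = 19.8
Slice 3: Δl = 2.4/cos18.7° = 2.534 m; N'_3 = 199·cos18.7° = 188.5; c'Δl = 25.59; W sinα = 63.8
Slice 4: Δl = 1.6/cos28.3° = 1.817 m; N'_4 = 104·cos28.3° = 91.6; c'Δl = 18.35; W sinα = 49.3
Slice 5: Δl = 1.4/cos36.1° = 1.733 m; N'_5 = 63·cos36.1° = 50.9; c'Δl = 17.50; W sinα = 37.1
Slice 6: Δl = 1.6/cos44.8° = 2.255 m; N'_6 = 29·cos44.8° = 20.6; c'Δl = 22.77; W sinα = 20.4
Σc'Δl = 128.9 kN/m; ΣN' = 537.1 kN/m; ΣW sinα = 189.1 kN/m
Resisting = 128.9 + 537.1·tan25.3° = 128.9 + 253.9 = 382.8 kN/m
FS = 382.8 / 189.1 = 2.024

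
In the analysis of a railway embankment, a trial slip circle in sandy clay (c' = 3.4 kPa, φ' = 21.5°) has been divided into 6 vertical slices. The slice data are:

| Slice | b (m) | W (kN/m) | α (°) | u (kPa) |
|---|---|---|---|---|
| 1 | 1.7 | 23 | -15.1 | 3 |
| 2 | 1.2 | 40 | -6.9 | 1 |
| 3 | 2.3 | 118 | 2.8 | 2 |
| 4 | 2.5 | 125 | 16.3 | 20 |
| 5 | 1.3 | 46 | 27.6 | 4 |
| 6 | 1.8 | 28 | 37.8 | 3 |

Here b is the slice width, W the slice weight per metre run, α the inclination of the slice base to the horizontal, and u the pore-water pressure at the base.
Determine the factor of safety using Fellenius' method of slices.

Ordinary method of slices: FS = Σ[c'·Δl_i + (W_i cosα_i − u_i·Δl_i)·tanφ'] / Σ W_i sinα_i, with Δl_i = b_i / cosα_i.
Slice 1: Δl = 1.7/cos(-15.1°) = 1.761 m; N'_1 = 23·cos(-15.1°) − 3·1.761 = 16.9; c'Δl = 5.99; W sinα = -6.0
Slice 2: Δl = 1.2/cos(-6.9°) = 1.209 m; N'_2 = 40·cos(-6.9°) − 1·1.209 = 38.5; c'Δl = 4.11; W sinα = -4.8
Slice 3: Δl = 2.3/cos2.8° = 2.303 m; N'_3 = 118·cos2.8° − 2·2.303 = 113.3; c'Δl = 7.83; W sinα = 5.8
Slice 4: Δl = 2.5/cos16.3° = 2.605 m; N'_4 = 125·cos16.3° − 20·2.605 = 67.9; c'Δl = 8.86; W sinα = 35.1
Slice 5: Δl = 1.3/cos27.6° = 1.467 m; N'_5 = 46·cos27.6° − 4·1.467 = 34.9; c'Δl = 4.99; W sinα = 21.3
Slice 6: Δl = 1.8/cos37.8° = 2.278 m; N'_6 = 28·cos37.8° − 3·2.278 = 15.3; c'Δl = 7.75; W sinα = 17.2
Σc'Δl = 39.5 kN/m; ΣN' = 286.7 kN/m; ΣW sinα = 68.5 kN/m
Resisting = 39.5 + 286.7·tan21.5° = 39.5 + 113.0 = 152.5 kN/m
FS = 152.5 / 68.5 = 2.225

FS = 2.23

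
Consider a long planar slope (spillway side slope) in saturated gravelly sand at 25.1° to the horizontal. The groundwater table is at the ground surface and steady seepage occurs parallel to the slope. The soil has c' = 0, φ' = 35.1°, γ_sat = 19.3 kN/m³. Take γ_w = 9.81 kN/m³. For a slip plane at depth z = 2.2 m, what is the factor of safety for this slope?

FS = 0.74

With seepage parallel to the slope and the water table at the surface, the effective normal stress on the slip plane uses the buoyant unit weight γ' = γ_sat − γ_w while the driving shear stress uses γ_sat:
FS = [c' + γ' z cos²β tanφ'] / [γ_sat z sinβ cosβ]
(For c' = 0 this reduces to FS = (γ'/γ_sat)·tanφ'/tanβ.)
γ' = 19.3 − 9.81 = 9.49 kN/m³
Numerator = 0.0 + 9.49·2.2·cos²25.1°·tan35.1° = 0.0 + 9.49·2.2·0.8201·0.7028 = 12.033 kPa
Denominator = 19.3·2.2·sin25.1°·cos25.1° = 19.3·2.2·0.4242·0.9056 = 16.311 kPa
FS = 12.033 / 16.311 = 0.738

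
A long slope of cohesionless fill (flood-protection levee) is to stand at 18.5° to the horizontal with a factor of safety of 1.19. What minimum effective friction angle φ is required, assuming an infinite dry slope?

FS = tanφ/tanβ ⇒ tanφ = FS · tanβ = 1.19 · tan18.5° = 0.3982
φ = arctan(0.3982) = 21.71°

φ = 21.7°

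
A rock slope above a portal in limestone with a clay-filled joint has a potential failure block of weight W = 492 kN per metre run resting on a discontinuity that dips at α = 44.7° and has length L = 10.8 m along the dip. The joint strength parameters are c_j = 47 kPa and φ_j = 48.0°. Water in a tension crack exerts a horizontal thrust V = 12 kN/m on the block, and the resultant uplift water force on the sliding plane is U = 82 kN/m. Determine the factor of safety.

Resolving the block weight along and normal to the plane and applying the Mohr–Coulomb strength on the joint:
N' = W cosα − U − V sinα = 492·cos44.7° − 82 − 12·sin44.7° = 259.3 kN/m
Driving force T = W sinα + V cosα = 492·sin44.7° + 12·cos44.7° = 354.6 kN/m
Resisting force R = c_j·L + N'·tanφ_j = 47·10.8 + 259.3·tan48.0° = 507.6 + 288.0 = 795.6 kN/m
FS = R / T = 795.6 / 354.6 = 2.244

FS = 2.24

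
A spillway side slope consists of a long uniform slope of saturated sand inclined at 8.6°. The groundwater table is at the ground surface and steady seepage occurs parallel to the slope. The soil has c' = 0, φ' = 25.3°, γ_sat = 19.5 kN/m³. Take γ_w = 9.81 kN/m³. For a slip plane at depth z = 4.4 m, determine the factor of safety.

FS = 1.55

With seepage parallel to the slope and the water table at the surface, the effective normal stress on the slip plane uses the buoyant unit weight γ' = γ_sat − γ_w while the driving shear stress uses γ_sat:
FS = [c' + γ' z cos²β tanφ'] / [γ_sat z sinβ cosβ]
(For c' = 0 this reduces to FS = (γ'/γ_sat)·tanφ'/tanβ.)
γ' = 19.5 − 9.81 = 9.69 kN/m³
Numerator = 0.0 + 9.69·4.4·cos²8.6°·tan25.3° = 0.0 + 9.69·4.4·0.9776·0.4727 = 19.703 kPa
Denominator = 19.5·4.4·sin8.6°·cos8.6° = 19.5·4.4·0.1495·0.9888 = 12.686 kPa
FS = 19.703 / 12.686 = 1.553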